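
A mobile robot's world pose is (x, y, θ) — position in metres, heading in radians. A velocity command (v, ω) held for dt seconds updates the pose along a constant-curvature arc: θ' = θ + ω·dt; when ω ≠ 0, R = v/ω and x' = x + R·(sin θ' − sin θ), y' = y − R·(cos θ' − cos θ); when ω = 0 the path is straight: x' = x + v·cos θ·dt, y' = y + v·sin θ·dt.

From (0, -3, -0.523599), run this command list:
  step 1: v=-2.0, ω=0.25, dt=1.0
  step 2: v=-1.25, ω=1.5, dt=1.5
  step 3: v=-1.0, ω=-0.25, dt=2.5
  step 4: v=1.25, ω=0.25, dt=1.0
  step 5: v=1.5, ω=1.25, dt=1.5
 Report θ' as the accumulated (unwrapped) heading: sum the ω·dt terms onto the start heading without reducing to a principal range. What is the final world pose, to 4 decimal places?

(-4.0769, -3.4679, 3.4764)

step 1: θ'=-0.2736 (R=-8.0000) → pose (-1.8384, -2.2258, -0.2736)
step 2: θ'=1.9764 (R=-0.8333) → pose (-2.8293, -3.3569, 1.9764)
step 3: θ'=1.3514 (R=4.0000) → pose (-2.6006, -5.8058, 1.3514)
step 4: θ'=1.6014 (R=5.0000) → pose (-2.4831, -4.5646, 1.6014)
step 5: θ'=3.4764 (R=1.2000) → pose (-4.0769, -3.4679, 3.4764)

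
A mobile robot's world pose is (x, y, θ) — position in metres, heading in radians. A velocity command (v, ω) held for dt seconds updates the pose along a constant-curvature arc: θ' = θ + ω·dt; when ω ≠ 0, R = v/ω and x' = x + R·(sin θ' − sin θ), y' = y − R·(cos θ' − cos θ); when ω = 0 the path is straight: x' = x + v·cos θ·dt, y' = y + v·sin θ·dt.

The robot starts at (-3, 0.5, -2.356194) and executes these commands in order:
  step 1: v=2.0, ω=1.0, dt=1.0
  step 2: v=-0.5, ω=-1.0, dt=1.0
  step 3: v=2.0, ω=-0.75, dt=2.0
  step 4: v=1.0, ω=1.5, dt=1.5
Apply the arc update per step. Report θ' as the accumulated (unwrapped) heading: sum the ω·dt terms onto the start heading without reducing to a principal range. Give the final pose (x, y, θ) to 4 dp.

step 1: θ'=-1.3562 (R=2.0000) → pose (-3.5399, -1.3401, -1.3562)
step 2: θ'=-2.3562 (R=0.5000) → pose (-3.4049, -0.8801, -2.3562)
step 3: θ'=-3.8562 (R=-2.6667) → pose (-7.0381, -1.0088, -3.8562)
step 4: θ'=-1.6062 (R=0.6667) → pose (-8.1412, -1.4887, -1.6062)

(-8.1412, -1.4887, -1.6062)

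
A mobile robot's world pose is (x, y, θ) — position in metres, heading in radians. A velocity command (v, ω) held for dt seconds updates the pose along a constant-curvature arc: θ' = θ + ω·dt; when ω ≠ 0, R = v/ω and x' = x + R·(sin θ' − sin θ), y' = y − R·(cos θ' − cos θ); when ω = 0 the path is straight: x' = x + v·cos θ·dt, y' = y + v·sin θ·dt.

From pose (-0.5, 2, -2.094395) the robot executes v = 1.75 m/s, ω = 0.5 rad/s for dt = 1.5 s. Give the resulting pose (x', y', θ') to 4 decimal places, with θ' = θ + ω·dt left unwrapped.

θ' = -2.0944 + 0.5·1.5 = -1.3444
R = v/ω = 1.75/0.5 = 3.5000
x' = -0.5 + 3.5000·(sin -1.3444 − sin -2.0944) = -0.8796
y' = 2 − 3.5000·(cos -1.3444 − cos -2.0944) = -0.5357

(-0.8796, -0.5357, -1.3444)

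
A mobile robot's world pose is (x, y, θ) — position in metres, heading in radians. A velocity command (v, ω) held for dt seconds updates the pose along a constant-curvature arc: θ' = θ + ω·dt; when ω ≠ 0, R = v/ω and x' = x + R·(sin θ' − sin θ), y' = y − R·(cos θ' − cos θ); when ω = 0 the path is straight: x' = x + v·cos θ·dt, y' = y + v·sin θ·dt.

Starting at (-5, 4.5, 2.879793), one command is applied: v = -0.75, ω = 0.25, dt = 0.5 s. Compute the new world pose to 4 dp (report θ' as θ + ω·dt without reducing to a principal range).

(-4.6327, 4.4258, 3.0048)

θ' = 2.8798 + 0.25·0.5 = 3.0048
R = v/ω = -0.75/0.25 = -3.0000
x' = -5 + -3.0000·(sin 3.0048 − sin 2.8798) = -4.6327
y' = 4.5 − -3.0000·(cos 3.0048 − cos 2.8798) = 4.4258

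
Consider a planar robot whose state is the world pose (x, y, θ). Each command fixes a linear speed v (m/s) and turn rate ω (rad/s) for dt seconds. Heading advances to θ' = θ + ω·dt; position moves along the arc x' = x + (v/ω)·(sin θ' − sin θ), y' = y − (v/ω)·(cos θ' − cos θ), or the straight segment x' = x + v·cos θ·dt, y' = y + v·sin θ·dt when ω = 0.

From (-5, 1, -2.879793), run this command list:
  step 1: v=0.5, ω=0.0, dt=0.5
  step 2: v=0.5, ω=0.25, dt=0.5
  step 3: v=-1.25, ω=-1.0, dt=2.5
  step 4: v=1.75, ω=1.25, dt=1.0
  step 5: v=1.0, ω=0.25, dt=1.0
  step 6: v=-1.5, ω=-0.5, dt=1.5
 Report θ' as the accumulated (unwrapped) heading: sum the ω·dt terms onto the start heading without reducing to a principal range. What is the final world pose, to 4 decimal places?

(-3.6000, -0.4784, -4.5048)

step 1: θ'=-2.8798 (straight) → pose (-5.2415, 0.9353, -2.8798)
step 2: θ'=-2.7548 (R=2.0000) → pose (-5.4783, 0.8557, -2.7548)
step 3: θ'=-5.2548 (R=1.2500) → pose (-3.9362, -0.9472, -5.2548)
step 4: θ'=-4.0048 (R=1.4000) → pose (-4.0713, 0.6855, -4.0048)
step 5: θ'=-3.7548 (R=4.0000) → pose (-4.8091, 1.3567, -3.7548)
step 6: θ'=-4.5048 (R=3.0000) → pose (-3.6000, -0.4784, -4.5048)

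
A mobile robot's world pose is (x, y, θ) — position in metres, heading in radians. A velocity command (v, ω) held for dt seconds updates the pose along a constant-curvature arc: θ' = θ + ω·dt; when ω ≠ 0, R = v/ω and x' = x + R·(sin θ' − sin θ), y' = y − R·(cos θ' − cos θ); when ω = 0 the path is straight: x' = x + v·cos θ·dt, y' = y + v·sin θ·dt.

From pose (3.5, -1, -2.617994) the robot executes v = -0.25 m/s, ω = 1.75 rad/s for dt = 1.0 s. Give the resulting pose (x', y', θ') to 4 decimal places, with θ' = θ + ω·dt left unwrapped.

(3.5376, -0.7839, -0.8680)

θ' = -2.6180 + 1.75·1.0 = -0.8680
R = v/ω = -0.25/1.75 = -0.1429
x' = 3.5 + -0.1429·(sin -0.8680 − sin -2.6180) = 3.5376
y' = -1 − -0.1429·(cos -0.8680 − cos -2.6180) = -0.7839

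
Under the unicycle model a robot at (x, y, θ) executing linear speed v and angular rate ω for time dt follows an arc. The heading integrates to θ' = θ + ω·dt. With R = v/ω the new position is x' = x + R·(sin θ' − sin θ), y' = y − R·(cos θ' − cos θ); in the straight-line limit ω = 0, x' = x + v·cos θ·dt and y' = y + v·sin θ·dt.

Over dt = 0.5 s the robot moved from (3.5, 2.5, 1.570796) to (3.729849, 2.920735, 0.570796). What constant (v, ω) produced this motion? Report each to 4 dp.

v = 1.0000, ω = -2.0000

Δθ = 0.570796 − 1.570796 = -1.000000
ω = Δθ/dt = -1.000000/0.5 = -2.0000
R = −Δy/(cos θ' − cos θ) = -0.5000
v = R·ω = -0.5000·-2.0000 = 1.0000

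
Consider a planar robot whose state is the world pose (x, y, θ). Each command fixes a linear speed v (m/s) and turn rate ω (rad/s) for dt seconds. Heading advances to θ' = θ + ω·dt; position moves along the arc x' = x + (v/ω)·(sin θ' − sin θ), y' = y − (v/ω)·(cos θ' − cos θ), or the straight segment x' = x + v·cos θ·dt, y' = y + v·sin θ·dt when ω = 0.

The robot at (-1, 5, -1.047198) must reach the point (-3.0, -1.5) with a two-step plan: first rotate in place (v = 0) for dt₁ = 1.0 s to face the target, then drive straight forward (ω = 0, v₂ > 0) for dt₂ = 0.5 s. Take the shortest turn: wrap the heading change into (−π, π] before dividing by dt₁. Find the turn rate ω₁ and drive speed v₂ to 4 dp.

ω₁ = -0.8221, v₂ = 13.6015

heading to target = atan2(-1.5−5, -3−-1) = -1.8693
Δθ = wrap(-1.8693 − -1.0472) = -0.8221; ω₁ = Δθ/dt₁ = -0.8221
distance = √((-3−-1)² + (-1.5−5)²) = 6.8007; v₂ = distance/dt₂ = 13.6015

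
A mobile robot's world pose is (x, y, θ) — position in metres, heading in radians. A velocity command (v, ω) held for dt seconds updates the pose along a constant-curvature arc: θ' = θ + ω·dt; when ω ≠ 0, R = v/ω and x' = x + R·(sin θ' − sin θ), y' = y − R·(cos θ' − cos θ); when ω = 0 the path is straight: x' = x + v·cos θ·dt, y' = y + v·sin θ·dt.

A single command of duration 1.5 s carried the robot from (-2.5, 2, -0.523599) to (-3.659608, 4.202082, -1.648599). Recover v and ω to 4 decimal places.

v = -1.7500, ω = -0.7500

Δθ = -1.648599 − -0.523599 = -1.125000
ω = Δθ/dt = -1.125000/1.5 = -0.7500
R = −Δy/(cos θ' − cos θ) = 2.3333
v = R·ω = 2.3333·-0.7500 = -1.7500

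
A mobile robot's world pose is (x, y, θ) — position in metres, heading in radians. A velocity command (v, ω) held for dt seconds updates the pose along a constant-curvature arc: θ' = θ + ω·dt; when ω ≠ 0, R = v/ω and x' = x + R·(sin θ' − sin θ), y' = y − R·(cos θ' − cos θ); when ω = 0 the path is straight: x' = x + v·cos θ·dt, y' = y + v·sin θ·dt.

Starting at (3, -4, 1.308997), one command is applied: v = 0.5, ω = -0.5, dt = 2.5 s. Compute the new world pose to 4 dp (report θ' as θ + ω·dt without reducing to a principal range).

θ' = 1.3090 + -0.5·2.5 = 0.0590
R = v/ω = 0.5/-0.5 = -1.0000
x' = 3 + -1.0000·(sin 0.0590 − sin 1.3090) = 3.9070
y' = -4 − -1.0000·(cos 0.0590 − cos 1.3090) = -3.2606

(3.9070, -3.2606, 0.0590)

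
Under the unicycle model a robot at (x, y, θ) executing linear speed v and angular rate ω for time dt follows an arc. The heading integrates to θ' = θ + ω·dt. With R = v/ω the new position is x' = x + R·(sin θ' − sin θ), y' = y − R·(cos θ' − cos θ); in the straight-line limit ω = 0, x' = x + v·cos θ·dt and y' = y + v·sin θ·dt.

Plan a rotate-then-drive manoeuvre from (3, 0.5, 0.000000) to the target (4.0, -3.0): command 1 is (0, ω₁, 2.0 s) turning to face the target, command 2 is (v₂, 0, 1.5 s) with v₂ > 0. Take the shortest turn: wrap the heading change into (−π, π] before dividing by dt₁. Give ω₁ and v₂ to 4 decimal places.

heading to target = atan2(-3−0.5, 4−3) = -1.2925
Δθ = wrap(-1.2925 − 0.0000) = -1.2925; ω₁ = Δθ/dt₁ = -0.6462
distance = √((4−3)² + (-3−0.5)²) = 3.6401; v₂ = distance/dt₂ = 2.4267

ω₁ = -0.6462, v₂ = 2.4267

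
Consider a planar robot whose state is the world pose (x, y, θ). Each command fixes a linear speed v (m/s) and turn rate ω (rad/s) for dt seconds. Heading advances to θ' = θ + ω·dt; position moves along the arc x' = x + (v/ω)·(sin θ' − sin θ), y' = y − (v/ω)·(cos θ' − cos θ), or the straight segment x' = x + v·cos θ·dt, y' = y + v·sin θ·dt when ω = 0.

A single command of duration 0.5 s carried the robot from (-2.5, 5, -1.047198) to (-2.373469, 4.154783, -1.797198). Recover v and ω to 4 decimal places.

Δθ = -1.797198 − -1.047198 = -0.750000
ω = Δθ/dt = -0.750000/0.5 = -1.5000
R = −Δy/(cos θ' − cos θ) = -1.1667
v = R·ω = -1.1667·-1.5000 = 1.7500

v = 1.7500, ω = -1.5000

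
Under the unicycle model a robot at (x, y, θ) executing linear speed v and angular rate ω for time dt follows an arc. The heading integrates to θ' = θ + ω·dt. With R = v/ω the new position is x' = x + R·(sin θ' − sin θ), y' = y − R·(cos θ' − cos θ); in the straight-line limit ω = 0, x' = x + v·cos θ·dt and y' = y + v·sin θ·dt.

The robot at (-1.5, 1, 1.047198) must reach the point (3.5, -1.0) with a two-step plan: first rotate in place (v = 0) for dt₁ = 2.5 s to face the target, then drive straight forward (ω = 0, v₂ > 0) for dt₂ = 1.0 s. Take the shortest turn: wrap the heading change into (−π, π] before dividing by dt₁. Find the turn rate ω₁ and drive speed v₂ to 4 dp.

ω₁ = -0.5711, v₂ = 5.3852

heading to target = atan2(-1−1, 3.5−-1.5) = -0.3805
Δθ = wrap(-0.3805 − 1.0472) = -1.4277; ω₁ = Δθ/dt₁ = -0.5711
distance = √((3.5−-1.5)² + (-1−1)²) = 5.3852; v₂ = distance/dt₂ = 5.3852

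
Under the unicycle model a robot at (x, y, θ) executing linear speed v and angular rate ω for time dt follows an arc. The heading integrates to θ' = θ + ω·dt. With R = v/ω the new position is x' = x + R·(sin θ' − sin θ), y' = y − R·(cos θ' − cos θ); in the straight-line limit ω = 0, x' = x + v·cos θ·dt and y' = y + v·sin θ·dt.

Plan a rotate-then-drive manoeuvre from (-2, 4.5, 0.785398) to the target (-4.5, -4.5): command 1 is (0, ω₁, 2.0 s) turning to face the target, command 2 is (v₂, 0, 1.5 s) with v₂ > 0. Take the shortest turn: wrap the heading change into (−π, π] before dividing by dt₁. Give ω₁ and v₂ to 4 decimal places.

ω₁ = -1.3136, v₂ = 6.2272

heading to target = atan2(-4.5−4.5, -4.5−-2) = -1.8417
Δθ = wrap(-1.8417 − 0.7854) = -2.6271; ω₁ = Δθ/dt₁ = -1.3136
distance = √((-4.5−-2)² + (-4.5−4.5)²) = 9.3408; v₂ = distance/dt₂ = 6.2272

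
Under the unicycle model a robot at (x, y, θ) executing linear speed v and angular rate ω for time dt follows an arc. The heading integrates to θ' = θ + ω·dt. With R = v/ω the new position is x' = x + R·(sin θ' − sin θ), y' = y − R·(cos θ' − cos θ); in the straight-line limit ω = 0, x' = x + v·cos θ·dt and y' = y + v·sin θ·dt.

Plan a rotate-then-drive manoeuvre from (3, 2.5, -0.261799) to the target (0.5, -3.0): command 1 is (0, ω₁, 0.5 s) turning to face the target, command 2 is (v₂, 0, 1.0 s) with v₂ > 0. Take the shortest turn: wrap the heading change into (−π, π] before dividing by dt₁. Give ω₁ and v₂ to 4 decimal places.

heading to target = atan2(-3−2.5, 0.5−3) = -1.9974
Δθ = wrap(-1.9974 − -0.2618) = -1.7356; ω₁ = Δθ/dt₁ = -3.4712
distance = √((0.5−3)² + (-3−2.5)²) = 6.0415; v₂ = distance/dt₂ = 6.0415

ω₁ = -3.4712, v₂ = 6.0415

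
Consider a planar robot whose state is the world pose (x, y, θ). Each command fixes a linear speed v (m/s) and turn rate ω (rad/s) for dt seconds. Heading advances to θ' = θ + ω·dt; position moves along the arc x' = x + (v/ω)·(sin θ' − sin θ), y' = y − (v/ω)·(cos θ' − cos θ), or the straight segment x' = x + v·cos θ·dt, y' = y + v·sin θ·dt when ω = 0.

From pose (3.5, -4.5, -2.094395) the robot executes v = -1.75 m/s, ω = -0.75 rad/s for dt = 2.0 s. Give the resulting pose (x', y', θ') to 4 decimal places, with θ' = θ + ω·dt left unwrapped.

(6.5415, -3.5685, -3.5944)

θ' = -2.0944 + -0.75·2.0 = -3.5944
R = v/ω = -1.75/-0.75 = 2.3333
x' = 3.5 + 2.3333·(sin -3.5944 − sin -2.0944) = 6.5415
y' = -4.5 − 2.3333·(cos -3.5944 − cos -2.0944) = -3.5685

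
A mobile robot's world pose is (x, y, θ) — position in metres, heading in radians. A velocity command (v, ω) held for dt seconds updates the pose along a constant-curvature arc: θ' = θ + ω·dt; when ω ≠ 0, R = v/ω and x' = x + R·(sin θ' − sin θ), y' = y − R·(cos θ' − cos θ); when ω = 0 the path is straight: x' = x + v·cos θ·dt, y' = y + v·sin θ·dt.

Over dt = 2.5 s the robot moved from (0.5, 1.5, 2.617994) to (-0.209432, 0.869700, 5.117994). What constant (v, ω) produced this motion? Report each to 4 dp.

v = 0.5000, ω = 1.0000

Δθ = 5.117994 − 2.617994 = 2.500000
ω = Δθ/dt = 2.500000/2.5 = 1.0000
R = Δx/(sin θ' − sin θ) = 0.5000
v = R·ω = 0.5000·1.0000 = 0.5000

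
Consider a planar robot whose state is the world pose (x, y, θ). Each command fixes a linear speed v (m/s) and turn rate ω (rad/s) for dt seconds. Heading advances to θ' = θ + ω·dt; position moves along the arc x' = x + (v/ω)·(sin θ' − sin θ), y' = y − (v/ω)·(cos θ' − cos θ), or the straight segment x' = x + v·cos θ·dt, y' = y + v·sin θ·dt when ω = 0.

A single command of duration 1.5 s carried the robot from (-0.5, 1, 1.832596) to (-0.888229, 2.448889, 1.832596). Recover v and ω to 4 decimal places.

Δθ = 1.832596 − 1.832596 = 0.000000
ω = Δθ/dt = 0.000000/1.5 = 0.0000
ω = 0 → v = (Δx·cos θ + Δy·sin θ)/dt = 1.0000

v = 1.0000, ω = 0.0000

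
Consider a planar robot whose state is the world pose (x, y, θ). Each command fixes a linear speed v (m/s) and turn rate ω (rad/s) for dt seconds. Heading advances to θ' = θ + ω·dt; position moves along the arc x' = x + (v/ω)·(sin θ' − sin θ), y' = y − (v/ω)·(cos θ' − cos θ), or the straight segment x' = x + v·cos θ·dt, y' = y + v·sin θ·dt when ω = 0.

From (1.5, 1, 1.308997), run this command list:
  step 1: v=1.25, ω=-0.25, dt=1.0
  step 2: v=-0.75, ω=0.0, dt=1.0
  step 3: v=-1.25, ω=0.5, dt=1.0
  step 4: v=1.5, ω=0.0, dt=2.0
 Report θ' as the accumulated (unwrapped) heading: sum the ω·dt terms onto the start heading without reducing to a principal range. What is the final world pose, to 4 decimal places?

(1.3182, 3.3057, 1.5590)

step 1: θ'=1.0590 (R=-5.0000) → pose (1.9703, 2.1546, 1.0590)
step 2: θ'=1.0590 (straight) → pose (1.6030, 1.5007, 1.0590)
step 3: θ'=1.5590 (R=-2.5000) → pose (1.2828, 0.3059, 1.5590)
step 4: θ'=1.5590 (straight) → pose (1.3182, 3.3057, 1.5590)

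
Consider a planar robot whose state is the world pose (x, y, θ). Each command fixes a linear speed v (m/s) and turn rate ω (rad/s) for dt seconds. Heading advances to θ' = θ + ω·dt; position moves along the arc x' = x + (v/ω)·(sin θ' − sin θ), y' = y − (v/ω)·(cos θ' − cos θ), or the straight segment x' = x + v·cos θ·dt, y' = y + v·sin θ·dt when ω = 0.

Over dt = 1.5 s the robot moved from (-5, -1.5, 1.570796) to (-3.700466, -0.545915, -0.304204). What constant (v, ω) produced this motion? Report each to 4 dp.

Δθ = -0.304204 − 1.570796 = -1.875000
ω = Δθ/dt = -1.875000/1.5 = -1.2500
R = Δx/(sin θ' − sin θ) = -1.0000
v = R·ω = -1.0000·-1.2500 = 1.2500

v = 1.2500, ω = -1.2500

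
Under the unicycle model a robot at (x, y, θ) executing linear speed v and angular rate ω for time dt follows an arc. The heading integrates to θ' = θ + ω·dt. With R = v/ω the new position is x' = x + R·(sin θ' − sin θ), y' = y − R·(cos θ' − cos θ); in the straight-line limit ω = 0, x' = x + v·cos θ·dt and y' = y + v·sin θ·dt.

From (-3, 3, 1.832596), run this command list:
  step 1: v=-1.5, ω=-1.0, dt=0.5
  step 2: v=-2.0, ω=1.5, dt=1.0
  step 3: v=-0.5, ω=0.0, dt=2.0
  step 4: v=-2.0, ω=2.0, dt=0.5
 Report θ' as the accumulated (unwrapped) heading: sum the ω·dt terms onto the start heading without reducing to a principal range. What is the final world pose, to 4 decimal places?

step 1: θ'=1.3326 (R=1.5000) → pose (-2.9912, 2.2578, 1.3326)
step 2: θ'=2.8326 (R=-1.3333) → pose (-2.1010, 0.6730, 2.8326)
step 3: θ'=2.8326 (straight) → pose (-1.1484, 0.3689, 2.8326)
step 4: θ'=3.8326 (R=-1.0000) → pose (-0.2070, 0.5510, 3.8326)

(-0.2070, 0.5510, 3.8326)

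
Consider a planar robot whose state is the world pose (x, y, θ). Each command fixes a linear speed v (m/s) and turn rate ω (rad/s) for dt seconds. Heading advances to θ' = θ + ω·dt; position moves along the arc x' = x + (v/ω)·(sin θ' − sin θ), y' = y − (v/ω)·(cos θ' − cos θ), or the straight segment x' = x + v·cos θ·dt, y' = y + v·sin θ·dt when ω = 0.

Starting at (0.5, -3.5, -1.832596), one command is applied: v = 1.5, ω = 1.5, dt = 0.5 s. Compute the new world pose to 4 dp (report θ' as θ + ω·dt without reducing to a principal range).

θ' = -1.8326 + 1.5·0.5 = -1.0826
R = v/ω = 1.5/1.5 = 1.0000
x' = 0.5 + 1.0000·(sin -1.0826 − sin -1.8326) = 0.5827
y' = -3.5 − 1.0000·(cos -1.0826 − cos -1.8326) = -4.2279

(0.5827, -4.2279, -1.0826)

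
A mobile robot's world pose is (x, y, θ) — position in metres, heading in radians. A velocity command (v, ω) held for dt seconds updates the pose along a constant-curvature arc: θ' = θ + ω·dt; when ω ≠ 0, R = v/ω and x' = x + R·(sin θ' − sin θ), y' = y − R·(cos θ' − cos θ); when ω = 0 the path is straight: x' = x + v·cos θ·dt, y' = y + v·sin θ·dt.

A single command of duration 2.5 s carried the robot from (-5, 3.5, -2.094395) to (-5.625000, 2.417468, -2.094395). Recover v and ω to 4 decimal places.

v = 0.5000, ω = 0.0000

Δθ = -2.094395 − -2.094395 = 0.000000
ω = Δθ/dt = 0.000000/2.5 = 0.0000
ω = 0 → v = (Δx·cos θ + Δy·sin θ)/dt = 0.5000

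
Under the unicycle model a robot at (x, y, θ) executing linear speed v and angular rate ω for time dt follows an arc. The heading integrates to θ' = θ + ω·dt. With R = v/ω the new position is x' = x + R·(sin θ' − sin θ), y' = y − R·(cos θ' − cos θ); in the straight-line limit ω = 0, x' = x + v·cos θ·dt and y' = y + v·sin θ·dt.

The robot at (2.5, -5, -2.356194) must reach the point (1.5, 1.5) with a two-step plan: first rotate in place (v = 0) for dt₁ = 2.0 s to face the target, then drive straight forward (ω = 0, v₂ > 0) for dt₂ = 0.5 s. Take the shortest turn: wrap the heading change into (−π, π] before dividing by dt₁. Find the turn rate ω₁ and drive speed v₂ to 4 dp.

ω₁ = -1.1018, v₂ = 13.1529

heading to target = atan2(1.5−-5, 1.5−2.5) = 1.7234
Δθ = wrap(1.7234 − -2.3562) = -2.2035; ω₁ = Δθ/dt₁ = -1.1018
distance = √((1.5−2.5)² + (1.5−-5)²) = 6.5765; v₂ = distance/dt₂ = 13.1529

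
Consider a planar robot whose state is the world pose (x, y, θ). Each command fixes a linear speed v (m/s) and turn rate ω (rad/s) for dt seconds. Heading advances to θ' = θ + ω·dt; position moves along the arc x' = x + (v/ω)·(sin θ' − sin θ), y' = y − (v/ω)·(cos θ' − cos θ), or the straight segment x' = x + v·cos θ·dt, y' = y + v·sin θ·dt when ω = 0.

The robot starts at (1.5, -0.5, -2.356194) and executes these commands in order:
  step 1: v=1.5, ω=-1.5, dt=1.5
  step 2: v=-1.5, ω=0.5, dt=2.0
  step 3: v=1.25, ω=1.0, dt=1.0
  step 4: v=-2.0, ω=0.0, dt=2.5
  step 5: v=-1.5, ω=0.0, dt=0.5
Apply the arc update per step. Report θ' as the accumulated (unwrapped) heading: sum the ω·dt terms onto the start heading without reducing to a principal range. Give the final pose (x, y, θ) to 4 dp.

step 1: θ'=-4.6062 (R=-1.0000) → pose (-0.2015, 0.1011, -4.6062)
step 2: θ'=-3.6062 (R=-3.0000) → pose (1.4374, -2.2629, -3.6062)
step 3: θ'=-2.6062 (R=1.2500) → pose (0.2396, -2.3053, -2.6062)
step 4: θ'=-2.6062 (straight) → pose (4.5399, 0.2456, -2.6062)
step 5: θ'=-2.6062 (straight) → pose (5.1850, 0.6282, -2.6062)

(5.1850, 0.6282, -2.6062)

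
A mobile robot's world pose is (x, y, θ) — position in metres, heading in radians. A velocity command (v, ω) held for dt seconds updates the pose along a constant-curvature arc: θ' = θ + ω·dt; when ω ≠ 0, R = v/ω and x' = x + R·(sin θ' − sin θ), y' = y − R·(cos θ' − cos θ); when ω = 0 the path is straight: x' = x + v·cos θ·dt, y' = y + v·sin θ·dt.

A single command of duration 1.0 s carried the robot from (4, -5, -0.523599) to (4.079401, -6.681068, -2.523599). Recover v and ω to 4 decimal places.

Δθ = -2.523599 − -0.523599 = -2.000000
ω = Δθ/dt = -2.000000/1.0 = -2.0000
R = −Δy/(cos θ' − cos θ) = -1.0000
v = R·ω = -1.0000·-2.0000 = 2.0000

v = 2.0000, ω = -2.0000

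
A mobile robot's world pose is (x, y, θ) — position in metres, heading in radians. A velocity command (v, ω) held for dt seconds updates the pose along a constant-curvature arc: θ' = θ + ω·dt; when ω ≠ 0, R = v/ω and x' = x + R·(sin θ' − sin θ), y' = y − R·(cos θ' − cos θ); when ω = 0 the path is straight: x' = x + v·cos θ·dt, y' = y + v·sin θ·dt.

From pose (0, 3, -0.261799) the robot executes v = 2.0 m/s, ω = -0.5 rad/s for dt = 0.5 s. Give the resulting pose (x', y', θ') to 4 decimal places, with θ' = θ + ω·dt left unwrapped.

θ' = -0.2618 + -0.5·0.5 = -0.5118
R = v/ω = 2.0/-0.5 = -4.0000
x' = 0 + -4.0000·(sin -0.5118 − sin -0.2618) = 0.9237
y' = 3 − -4.0000·(cos -0.5118 − cos -0.2618) = 2.6238

(0.9237, 2.6238, -0.5118)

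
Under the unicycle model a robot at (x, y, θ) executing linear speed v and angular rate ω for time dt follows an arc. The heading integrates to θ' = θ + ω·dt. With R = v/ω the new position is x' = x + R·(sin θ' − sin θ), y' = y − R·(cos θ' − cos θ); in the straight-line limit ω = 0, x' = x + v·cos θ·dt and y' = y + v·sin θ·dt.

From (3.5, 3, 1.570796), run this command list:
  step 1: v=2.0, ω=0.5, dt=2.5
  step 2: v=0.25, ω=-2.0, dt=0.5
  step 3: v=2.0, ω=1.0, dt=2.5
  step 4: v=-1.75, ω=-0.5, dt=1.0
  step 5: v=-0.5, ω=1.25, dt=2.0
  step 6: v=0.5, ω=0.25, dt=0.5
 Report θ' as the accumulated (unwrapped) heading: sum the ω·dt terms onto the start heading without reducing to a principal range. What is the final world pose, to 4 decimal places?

step 1: θ'=2.8208 (R=4.0000) → pose (0.7613, 6.7959, 2.8208)
step 2: θ'=1.8208 (R=-0.1250) → pose (0.6796, 6.8836, 1.8208)
step 3: θ'=4.3208 (R=2.0000) → pose (-3.1068, 7.1522, 4.3208)
step 4: θ'=3.8208 (R=3.5000) → pose (-2.0704, 8.5396, 3.8208)
step 5: θ'=6.3208 (R=-0.4000) → pose (-2.3367, 9.2505, 6.3208)
step 6: θ'=6.4458 (R=2.0000) → pose (-2.0881, 9.2755, 6.4458)

(-2.0881, 9.2755, 6.4458)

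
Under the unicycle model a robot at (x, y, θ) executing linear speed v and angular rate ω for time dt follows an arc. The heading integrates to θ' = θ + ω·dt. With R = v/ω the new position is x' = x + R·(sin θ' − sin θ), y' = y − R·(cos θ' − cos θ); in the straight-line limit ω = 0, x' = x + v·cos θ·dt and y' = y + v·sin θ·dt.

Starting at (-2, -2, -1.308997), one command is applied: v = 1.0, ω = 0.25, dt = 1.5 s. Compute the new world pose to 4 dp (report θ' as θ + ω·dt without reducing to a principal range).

θ' = -1.3090 + 0.25·1.5 = -0.9340
R = v/ω = 1.0/0.25 = 4.0000
x' = -2 + 4.0000·(sin -0.9340 − sin -1.3090) = -1.3523
y' = -2 − 4.0000·(cos -0.9340 − cos -1.3090) = -3.3432

(-1.3523, -3.3432, -0.9340)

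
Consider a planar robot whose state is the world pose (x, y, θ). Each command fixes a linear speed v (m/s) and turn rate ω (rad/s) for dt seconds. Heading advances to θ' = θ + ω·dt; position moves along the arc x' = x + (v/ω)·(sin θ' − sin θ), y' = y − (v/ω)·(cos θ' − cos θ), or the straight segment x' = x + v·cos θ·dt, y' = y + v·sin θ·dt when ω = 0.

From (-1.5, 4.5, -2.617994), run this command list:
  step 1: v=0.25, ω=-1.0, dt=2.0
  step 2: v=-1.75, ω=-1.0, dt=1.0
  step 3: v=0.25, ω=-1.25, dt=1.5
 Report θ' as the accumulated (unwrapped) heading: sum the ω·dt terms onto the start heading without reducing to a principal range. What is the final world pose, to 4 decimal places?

(-2.2254, 3.0644, -7.4930)

step 1: θ'=-4.6180 (R=-0.2500) → pose (-1.8739, 4.6929, -4.6180)
step 2: θ'=-5.6180 (R=1.7500) → pose (-2.5360, 3.1511, -5.6180)
step 3: θ'=-7.4930 (R=-0.2000) → pose (-2.2254, 3.0644, -7.4930)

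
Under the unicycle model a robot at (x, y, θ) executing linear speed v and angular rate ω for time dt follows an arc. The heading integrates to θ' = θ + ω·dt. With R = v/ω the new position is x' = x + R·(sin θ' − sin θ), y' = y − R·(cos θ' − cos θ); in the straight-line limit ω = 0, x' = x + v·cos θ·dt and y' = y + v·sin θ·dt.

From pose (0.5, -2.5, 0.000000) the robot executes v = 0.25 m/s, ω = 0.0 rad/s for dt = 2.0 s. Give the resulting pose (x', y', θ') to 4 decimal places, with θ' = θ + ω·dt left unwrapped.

θ' = 0.0000 + 0.0·2.0 = 0.0000
ω = 0 → straight: x' = 0.5 + 0.25·cos(0.0000)·2.0 = 1.0000
y' = -2.5 + 0.25·sin(0.0000)·2.0 = -2.5000

(1.0000, -2.5000, 0.0000)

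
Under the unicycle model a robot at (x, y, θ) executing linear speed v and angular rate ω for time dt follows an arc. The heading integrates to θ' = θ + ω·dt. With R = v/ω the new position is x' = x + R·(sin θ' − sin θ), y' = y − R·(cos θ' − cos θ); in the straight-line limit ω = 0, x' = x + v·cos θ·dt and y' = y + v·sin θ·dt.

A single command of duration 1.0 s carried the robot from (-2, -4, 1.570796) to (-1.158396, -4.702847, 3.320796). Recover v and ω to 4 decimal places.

v = -1.2500, ω = 1.7500

Δθ = 3.320796 − 1.570796 = 1.750000
ω = Δθ/dt = 1.750000/1.0 = 1.7500
R = Δx/(sin θ' − sin θ) = -0.7143
v = R·ω = -0.7143·1.7500 = -1.2500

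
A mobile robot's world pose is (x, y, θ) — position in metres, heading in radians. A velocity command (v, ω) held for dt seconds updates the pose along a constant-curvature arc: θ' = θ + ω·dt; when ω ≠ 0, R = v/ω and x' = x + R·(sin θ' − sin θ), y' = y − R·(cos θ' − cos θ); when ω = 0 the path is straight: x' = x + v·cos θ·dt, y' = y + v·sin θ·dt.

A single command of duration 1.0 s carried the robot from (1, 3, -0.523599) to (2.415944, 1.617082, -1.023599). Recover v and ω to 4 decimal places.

v = 2.0000, ω = -0.5000

Δθ = -1.023599 − -0.523599 = -0.500000
ω = Δθ/dt = -0.500000/1.0 = -0.5000
R = Δx/(sin θ' − sin θ) = -4.0000
v = R·ω = -4.0000·-0.5000 = 2.0000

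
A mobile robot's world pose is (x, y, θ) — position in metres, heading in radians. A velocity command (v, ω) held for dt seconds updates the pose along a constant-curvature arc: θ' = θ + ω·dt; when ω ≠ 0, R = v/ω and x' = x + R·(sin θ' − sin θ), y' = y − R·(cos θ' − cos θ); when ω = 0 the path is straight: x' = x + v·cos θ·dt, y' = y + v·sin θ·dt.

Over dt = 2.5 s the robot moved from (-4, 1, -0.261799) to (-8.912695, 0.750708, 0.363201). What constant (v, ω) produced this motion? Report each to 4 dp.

v = -2.0000, ω = 0.2500

Δθ = 0.363201 − -0.261799 = 0.625000
ω = Δθ/dt = 0.625000/2.5 = 0.2500
R = Δx/(sin θ' − sin θ) = -8.0000
v = R·ω = -8.0000·0.2500 = -2.0000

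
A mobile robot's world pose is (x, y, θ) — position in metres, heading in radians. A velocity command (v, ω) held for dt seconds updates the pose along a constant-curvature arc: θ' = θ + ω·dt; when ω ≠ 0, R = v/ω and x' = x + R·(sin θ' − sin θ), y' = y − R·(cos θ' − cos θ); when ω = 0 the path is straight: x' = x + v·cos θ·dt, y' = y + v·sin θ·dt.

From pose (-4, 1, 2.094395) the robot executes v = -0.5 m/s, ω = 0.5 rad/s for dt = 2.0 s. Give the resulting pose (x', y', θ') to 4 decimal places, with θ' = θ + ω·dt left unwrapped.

θ' = 2.0944 + 0.5·2.0 = 3.0944
R = v/ω = -0.5/0.5 = -1.0000
x' = -4 + -1.0000·(sin 3.0944 − sin 2.0944) = -3.1812
y' = 1 − -1.0000·(cos 3.0944 − cos 2.0944) = 0.5011

(-3.1812, 0.5011, 3.0944)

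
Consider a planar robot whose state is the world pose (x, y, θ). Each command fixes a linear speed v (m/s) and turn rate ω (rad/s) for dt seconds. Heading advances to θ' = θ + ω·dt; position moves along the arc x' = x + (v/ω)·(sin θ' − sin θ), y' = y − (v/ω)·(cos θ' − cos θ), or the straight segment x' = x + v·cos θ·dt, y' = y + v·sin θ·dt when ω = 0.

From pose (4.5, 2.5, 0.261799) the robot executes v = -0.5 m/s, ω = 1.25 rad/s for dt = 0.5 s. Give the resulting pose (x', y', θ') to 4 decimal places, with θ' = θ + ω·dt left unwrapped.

θ' = 0.2618 + 1.25·0.5 = 0.8868
R = v/ω = -0.5/1.25 = -0.4000
x' = 4.5 + -0.4000·(sin 0.8868 − sin 0.2618) = 4.2935
y' = 2.5 − -0.4000·(cos 0.8868 − cos 0.2618) = 2.3664

(4.2935, 2.3664, 0.8868)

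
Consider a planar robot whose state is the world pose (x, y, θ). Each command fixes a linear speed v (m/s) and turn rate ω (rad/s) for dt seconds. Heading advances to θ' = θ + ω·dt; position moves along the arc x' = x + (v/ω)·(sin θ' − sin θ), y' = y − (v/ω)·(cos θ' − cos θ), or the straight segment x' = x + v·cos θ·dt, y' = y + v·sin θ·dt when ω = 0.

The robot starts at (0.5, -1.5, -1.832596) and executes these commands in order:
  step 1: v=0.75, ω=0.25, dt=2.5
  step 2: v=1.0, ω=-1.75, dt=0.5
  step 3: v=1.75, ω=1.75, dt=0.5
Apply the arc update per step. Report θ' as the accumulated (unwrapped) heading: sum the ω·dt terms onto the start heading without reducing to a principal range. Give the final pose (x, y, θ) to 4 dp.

step 1: θ'=-1.2076 (R=3.0000) → pose (0.5935, -3.3423, -1.2076)
step 2: θ'=-2.0826 (R=-0.5714) → pose (0.5575, -3.8251, -2.0826)
step 3: θ'=-1.2076 (R=1.0000) → pose (0.4946, -4.6701, -1.2076)

(0.4946, -4.6701, -1.2076)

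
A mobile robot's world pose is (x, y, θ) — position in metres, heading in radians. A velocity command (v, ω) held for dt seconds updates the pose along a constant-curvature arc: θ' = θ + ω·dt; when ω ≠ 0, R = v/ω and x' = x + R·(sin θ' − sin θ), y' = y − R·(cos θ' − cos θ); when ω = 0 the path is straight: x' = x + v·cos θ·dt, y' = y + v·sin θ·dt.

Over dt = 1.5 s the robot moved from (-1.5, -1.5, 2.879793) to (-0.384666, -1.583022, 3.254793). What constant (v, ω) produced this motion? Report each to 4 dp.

Δθ = 3.254793 − 2.879793 = 0.375000
ω = Δθ/dt = 0.375000/1.5 = 0.2500
R = Δx/(sin θ' − sin θ) = -3.0000
v = R·ω = -3.0000·0.2500 = -0.7500

v = -0.7500, ω = 0.2500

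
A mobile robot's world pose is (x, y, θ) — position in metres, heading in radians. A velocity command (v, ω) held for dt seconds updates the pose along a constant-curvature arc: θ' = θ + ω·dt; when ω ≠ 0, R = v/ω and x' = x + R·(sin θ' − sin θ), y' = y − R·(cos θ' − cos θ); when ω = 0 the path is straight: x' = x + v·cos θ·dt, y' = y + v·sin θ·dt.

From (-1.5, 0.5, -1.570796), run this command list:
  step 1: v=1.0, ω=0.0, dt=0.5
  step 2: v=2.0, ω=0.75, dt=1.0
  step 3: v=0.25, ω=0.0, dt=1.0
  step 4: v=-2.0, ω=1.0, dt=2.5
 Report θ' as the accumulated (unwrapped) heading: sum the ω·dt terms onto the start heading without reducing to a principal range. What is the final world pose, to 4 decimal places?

(-4.0657, -3.5803, 1.6792)

step 1: θ'=-1.5708 (straight) → pose (-1.5000, 0.0000, -1.5708)
step 2: θ'=-0.8208 (R=2.6667) → pose (-0.7845, -1.8177, -0.8208)
step 3: θ'=-0.8208 (straight) → pose (-0.6141, -2.0006, -0.8208)
step 4: θ'=1.6792 (R=-2.0000) → pose (-4.0657, -3.5803, 1.6792)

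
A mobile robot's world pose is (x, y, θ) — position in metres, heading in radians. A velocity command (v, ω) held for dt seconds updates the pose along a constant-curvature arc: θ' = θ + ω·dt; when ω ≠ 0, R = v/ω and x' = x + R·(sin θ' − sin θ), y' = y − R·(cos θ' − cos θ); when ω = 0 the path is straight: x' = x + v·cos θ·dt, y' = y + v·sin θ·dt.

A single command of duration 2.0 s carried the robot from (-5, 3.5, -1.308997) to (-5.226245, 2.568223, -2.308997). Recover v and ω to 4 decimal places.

Δθ = -2.308997 − -1.308997 = -1.000000
ω = Δθ/dt = -1.000000/2.0 = -0.5000
R = −Δy/(cos θ' − cos θ) = -1.0000
v = R·ω = -1.0000·-0.5000 = 0.5000

v = 0.5000, ω = -0.5000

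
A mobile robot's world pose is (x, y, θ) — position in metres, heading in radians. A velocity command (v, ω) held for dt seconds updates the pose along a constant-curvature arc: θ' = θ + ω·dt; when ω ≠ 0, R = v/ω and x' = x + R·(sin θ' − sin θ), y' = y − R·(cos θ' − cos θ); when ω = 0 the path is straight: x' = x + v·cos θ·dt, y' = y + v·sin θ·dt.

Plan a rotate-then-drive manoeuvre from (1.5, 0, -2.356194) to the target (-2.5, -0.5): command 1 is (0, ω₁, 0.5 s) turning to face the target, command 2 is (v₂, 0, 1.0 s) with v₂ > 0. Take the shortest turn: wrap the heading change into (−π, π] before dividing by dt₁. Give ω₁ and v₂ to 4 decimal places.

ω₁ = -1.3221, v₂ = 4.0311

heading to target = atan2(-0.5−0, -2.5−1.5) = -3.0172
Δθ = wrap(-3.0172 − -2.3562) = -0.6610; ω₁ = Δθ/dt₁ = -1.3221
distance = √((-2.5−1.5)² + (-0.5−0)²) = 4.0311; v₂ = distance/dt₂ = 4.0311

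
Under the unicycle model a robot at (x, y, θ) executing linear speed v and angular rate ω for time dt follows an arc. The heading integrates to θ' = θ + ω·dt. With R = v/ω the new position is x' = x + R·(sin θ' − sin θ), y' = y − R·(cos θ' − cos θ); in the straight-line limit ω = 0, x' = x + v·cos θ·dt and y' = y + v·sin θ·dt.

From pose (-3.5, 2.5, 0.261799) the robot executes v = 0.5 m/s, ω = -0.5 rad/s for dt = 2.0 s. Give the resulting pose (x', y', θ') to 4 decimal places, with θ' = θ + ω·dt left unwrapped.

(-2.5682, 2.2738, -0.7382)

θ' = 0.2618 + -0.5·2.0 = -0.7382
R = v/ω = 0.5/-0.5 = -1.0000
x' = -3.5 + -1.0000·(sin -0.7382 − sin 0.2618) = -2.5682
y' = 2.5 − -1.0000·(cos -0.7382 − cos 0.2618) = 2.2738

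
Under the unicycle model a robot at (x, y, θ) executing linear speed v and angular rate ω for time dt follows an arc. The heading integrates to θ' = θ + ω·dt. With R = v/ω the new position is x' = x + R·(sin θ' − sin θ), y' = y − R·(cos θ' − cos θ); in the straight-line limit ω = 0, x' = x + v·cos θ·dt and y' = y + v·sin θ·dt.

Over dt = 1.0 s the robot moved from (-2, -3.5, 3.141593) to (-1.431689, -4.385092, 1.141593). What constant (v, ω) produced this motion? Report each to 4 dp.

Δθ = 1.141593 − 3.141593 = -2.000000
ω = Δθ/dt = -2.000000/1.0 = -2.0000
R = −Δy/(cos θ' − cos θ) = 0.6250
v = R·ω = 0.6250·-2.0000 = -1.2500

v = -1.2500, ω = -2.0000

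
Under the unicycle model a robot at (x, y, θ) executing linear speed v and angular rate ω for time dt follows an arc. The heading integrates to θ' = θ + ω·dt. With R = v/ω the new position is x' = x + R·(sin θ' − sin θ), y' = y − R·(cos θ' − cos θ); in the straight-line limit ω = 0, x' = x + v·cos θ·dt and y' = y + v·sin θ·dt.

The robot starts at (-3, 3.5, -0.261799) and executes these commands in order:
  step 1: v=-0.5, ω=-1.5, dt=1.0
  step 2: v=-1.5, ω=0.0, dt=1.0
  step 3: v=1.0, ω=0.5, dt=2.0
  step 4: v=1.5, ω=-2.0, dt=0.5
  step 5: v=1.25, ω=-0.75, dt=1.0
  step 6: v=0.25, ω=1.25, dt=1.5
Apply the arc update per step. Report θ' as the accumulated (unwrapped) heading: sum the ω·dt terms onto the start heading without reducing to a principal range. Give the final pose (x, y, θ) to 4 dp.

(-2.8102, 1.4931, -0.6368)

step 1: θ'=-1.7618 (R=0.3333) → pose (-3.2410, 3.8853, -1.7618)
step 2: θ'=-1.7618 (straight) → pose (-2.9562, 5.3580, -1.7618)
step 3: θ'=-0.7618 (R=2.0000) → pose (-2.3731, 3.5311, -0.7618)
step 4: θ'=-1.7618 (R=-0.7500) → pose (-2.1544, 2.8460, -1.7618)
step 5: θ'=-2.5118 (R=-1.6667) → pose (-2.8091, 1.8155, -2.5118)
step 6: θ'=-0.6368 (R=0.2000) → pose (-2.8102, 1.4931, -0.6368)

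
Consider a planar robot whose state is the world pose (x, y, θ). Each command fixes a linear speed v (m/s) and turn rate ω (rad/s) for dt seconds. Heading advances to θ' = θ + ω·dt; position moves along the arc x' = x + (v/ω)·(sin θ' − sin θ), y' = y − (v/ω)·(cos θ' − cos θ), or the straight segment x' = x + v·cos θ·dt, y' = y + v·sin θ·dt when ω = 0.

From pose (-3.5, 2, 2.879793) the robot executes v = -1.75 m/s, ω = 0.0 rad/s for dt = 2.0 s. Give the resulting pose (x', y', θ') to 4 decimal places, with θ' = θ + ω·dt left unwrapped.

(-0.1193, 1.0941, 2.8798)

θ' = 2.8798 + 0.0·2.0 = 2.8798
ω = 0 → straight: x' = -3.5 + -1.75·cos(2.8798)·2.0 = -0.1193
y' = 2 + -1.75·sin(2.8798)·2.0 = 1.0941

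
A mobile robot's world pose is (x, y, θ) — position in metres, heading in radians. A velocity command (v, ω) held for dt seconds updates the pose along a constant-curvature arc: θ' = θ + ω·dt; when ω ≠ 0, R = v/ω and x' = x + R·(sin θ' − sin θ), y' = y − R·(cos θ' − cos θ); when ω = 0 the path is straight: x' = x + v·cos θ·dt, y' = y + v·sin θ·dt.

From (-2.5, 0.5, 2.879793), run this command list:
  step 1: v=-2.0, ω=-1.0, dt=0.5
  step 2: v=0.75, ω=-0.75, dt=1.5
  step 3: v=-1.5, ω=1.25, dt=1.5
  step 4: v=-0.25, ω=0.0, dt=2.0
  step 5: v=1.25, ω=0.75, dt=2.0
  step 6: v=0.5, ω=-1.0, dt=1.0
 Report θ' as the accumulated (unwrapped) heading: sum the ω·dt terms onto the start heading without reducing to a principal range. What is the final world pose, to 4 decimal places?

(-2.2155, -2.4584, 3.6298)

step 1: θ'=2.3798 (R=2.0000) → pose (-1.6372, 0.0153, 2.3798)
step 2: θ'=1.2548 (R=-1.0000) → pose (-1.8974, 1.0497, 1.2548)
step 3: θ'=3.1298 (R=-1.2000) → pose (-0.7710, -0.5231, 3.1298)
step 4: θ'=3.1298 (straight) → pose (-0.2711, -0.5290, 3.1298)
step 5: θ'=4.6298 (R=1.6667) → pose (-1.9517, -2.0581, 4.6298)
step 6: θ'=3.6298 (R=-0.5000) → pose (-2.2155, -2.4584, 3.6298)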